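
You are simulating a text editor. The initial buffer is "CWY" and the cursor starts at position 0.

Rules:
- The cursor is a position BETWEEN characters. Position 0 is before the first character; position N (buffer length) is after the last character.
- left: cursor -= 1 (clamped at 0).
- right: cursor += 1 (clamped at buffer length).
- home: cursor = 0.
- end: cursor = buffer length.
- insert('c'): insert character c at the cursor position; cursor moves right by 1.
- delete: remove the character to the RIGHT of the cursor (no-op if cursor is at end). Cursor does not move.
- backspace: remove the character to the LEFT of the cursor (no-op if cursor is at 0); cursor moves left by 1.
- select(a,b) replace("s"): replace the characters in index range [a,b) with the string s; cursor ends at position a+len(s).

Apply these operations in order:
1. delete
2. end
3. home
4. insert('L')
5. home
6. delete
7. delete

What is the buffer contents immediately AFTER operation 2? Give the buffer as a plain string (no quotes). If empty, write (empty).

After op 1 (delete): buf='WY' cursor=0
After op 2 (end): buf='WY' cursor=2

Answer: WY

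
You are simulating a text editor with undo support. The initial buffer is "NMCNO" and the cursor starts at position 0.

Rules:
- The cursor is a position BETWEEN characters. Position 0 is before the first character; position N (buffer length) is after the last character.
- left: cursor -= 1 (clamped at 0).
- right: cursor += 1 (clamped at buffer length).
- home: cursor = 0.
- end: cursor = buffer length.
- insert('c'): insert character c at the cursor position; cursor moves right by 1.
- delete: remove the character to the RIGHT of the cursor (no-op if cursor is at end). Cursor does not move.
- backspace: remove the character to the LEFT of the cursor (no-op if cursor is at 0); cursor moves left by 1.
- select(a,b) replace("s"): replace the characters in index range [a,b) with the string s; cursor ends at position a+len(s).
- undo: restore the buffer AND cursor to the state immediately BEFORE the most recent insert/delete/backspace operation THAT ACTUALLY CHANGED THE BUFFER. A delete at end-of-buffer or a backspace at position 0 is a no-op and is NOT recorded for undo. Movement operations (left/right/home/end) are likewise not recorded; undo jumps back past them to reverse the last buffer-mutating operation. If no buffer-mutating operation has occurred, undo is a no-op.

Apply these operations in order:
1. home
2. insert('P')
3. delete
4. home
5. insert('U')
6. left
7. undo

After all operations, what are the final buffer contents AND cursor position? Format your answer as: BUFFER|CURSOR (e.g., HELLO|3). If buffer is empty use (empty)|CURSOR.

Answer: PMCNO|0

Derivation:
After op 1 (home): buf='NMCNO' cursor=0
After op 2 (insert('P')): buf='PNMCNO' cursor=1
After op 3 (delete): buf='PMCNO' cursor=1
After op 4 (home): buf='PMCNO' cursor=0
After op 5 (insert('U')): buf='UPMCNO' cursor=1
After op 6 (left): buf='UPMCNO' cursor=0
After op 7 (undo): buf='PMCNO' cursor=0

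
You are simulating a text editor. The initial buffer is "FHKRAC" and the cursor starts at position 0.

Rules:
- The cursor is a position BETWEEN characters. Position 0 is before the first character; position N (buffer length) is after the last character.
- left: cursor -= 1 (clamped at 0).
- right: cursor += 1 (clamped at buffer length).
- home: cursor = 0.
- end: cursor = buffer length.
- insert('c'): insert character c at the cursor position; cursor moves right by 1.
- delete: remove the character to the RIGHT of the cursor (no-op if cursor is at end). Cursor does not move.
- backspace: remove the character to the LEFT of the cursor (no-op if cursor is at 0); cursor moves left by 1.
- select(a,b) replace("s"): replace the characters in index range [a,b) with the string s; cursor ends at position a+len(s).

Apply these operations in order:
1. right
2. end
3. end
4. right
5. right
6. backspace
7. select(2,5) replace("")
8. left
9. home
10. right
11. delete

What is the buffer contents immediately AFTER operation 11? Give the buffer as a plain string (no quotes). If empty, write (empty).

After op 1 (right): buf='FHKRAC' cursor=1
After op 2 (end): buf='FHKRAC' cursor=6
After op 3 (end): buf='FHKRAC' cursor=6
After op 4 (right): buf='FHKRAC' cursor=6
After op 5 (right): buf='FHKRAC' cursor=6
After op 6 (backspace): buf='FHKRA' cursor=5
After op 7 (select(2,5) replace("")): buf='FH' cursor=2
After op 8 (left): buf='FH' cursor=1
After op 9 (home): buf='FH' cursor=0
After op 10 (right): buf='FH' cursor=1
After op 11 (delete): buf='F' cursor=1

Answer: F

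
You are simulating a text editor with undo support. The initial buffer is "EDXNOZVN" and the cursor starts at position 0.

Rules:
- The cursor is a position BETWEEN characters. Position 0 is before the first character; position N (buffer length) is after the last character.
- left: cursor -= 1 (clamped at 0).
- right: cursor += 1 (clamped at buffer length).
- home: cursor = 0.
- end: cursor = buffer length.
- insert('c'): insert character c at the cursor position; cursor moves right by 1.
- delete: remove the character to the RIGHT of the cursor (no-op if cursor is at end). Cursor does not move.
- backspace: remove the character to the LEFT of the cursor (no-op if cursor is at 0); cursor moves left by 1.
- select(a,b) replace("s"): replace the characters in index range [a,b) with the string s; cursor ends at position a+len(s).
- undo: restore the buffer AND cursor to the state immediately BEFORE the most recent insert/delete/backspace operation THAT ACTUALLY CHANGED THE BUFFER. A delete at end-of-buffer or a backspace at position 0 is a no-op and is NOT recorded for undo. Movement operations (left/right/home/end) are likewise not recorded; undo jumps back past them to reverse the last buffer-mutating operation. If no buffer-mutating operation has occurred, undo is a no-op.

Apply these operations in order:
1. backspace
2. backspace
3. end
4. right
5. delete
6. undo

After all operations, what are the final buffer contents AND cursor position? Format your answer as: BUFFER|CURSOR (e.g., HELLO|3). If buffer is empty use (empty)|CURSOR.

After op 1 (backspace): buf='EDXNOZVN' cursor=0
After op 2 (backspace): buf='EDXNOZVN' cursor=0
After op 3 (end): buf='EDXNOZVN' cursor=8
After op 4 (right): buf='EDXNOZVN' cursor=8
After op 5 (delete): buf='EDXNOZVN' cursor=8
After op 6 (undo): buf='EDXNOZVN' cursor=8

Answer: EDXNOZVN|8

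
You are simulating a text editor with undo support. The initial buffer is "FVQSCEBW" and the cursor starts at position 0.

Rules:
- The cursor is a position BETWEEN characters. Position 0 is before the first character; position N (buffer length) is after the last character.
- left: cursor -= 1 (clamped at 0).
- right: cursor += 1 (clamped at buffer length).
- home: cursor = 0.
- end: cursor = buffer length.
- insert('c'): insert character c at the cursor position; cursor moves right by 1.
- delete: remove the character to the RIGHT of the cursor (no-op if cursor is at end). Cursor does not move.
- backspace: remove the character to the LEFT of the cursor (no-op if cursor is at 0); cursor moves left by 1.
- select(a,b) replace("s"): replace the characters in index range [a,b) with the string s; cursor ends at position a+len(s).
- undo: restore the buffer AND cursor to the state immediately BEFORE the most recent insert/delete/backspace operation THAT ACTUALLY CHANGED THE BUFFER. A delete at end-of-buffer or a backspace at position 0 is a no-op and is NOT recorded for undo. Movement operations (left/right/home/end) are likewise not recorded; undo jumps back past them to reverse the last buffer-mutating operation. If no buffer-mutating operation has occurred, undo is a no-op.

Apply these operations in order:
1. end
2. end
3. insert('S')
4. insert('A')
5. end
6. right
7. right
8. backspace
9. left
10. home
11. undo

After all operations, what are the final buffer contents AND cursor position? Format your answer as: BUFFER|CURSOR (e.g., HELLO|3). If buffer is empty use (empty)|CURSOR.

Answer: FVQSCEBWSA|10

Derivation:
After op 1 (end): buf='FVQSCEBW' cursor=8
After op 2 (end): buf='FVQSCEBW' cursor=8
After op 3 (insert('S')): buf='FVQSCEBWS' cursor=9
After op 4 (insert('A')): buf='FVQSCEBWSA' cursor=10
After op 5 (end): buf='FVQSCEBWSA' cursor=10
After op 6 (right): buf='FVQSCEBWSA' cursor=10
After op 7 (right): buf='FVQSCEBWSA' cursor=10
After op 8 (backspace): buf='FVQSCEBWS' cursor=9
After op 9 (left): buf='FVQSCEBWS' cursor=8
After op 10 (home): buf='FVQSCEBWS' cursor=0
After op 11 (undo): buf='FVQSCEBWSA' cursor=10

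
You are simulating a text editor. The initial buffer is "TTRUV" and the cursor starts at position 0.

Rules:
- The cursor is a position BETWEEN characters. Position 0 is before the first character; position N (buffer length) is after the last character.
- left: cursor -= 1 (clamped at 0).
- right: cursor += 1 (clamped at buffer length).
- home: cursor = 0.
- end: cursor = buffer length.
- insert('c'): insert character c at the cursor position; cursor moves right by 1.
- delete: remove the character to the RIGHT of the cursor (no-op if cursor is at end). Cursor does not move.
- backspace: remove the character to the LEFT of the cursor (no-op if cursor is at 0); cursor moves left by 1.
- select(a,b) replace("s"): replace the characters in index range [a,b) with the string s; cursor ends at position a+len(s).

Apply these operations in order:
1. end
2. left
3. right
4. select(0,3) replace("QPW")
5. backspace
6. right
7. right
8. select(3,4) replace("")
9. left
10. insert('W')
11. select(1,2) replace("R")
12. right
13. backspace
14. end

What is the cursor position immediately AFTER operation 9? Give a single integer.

Answer: 2

Derivation:
After op 1 (end): buf='TTRUV' cursor=5
After op 2 (left): buf='TTRUV' cursor=4
After op 3 (right): buf='TTRUV' cursor=5
After op 4 (select(0,3) replace("QPW")): buf='QPWUV' cursor=3
After op 5 (backspace): buf='QPUV' cursor=2
After op 6 (right): buf='QPUV' cursor=3
After op 7 (right): buf='QPUV' cursor=4
After op 8 (select(3,4) replace("")): buf='QPU' cursor=3
After op 9 (left): buf='QPU' cursor=2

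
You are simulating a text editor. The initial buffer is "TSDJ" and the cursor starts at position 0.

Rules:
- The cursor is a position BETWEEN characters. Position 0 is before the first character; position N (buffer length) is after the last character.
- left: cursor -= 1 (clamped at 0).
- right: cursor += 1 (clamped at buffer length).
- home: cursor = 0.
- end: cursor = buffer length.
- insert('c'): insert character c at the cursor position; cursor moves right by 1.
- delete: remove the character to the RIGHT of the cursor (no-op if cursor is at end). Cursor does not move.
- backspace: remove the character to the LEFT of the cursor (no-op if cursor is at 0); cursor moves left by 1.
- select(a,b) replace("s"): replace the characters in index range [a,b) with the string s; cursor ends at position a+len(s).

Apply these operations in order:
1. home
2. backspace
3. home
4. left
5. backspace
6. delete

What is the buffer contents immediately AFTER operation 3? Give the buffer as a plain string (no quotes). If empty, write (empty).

Answer: TSDJ

Derivation:
After op 1 (home): buf='TSDJ' cursor=0
After op 2 (backspace): buf='TSDJ' cursor=0
After op 3 (home): buf='TSDJ' cursor=0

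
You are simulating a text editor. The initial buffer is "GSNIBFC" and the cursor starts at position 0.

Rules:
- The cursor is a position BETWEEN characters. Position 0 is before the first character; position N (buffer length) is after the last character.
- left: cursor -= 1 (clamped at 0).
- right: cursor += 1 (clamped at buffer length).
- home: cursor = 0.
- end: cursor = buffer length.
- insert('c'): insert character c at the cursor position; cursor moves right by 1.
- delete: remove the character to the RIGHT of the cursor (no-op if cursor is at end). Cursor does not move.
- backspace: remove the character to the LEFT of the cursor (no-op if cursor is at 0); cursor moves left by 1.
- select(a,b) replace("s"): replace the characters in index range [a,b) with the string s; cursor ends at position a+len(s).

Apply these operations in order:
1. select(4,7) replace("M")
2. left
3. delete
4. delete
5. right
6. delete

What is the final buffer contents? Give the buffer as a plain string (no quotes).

Answer: GSNI

Derivation:
After op 1 (select(4,7) replace("M")): buf='GSNIM' cursor=5
After op 2 (left): buf='GSNIM' cursor=4
After op 3 (delete): buf='GSNI' cursor=4
After op 4 (delete): buf='GSNI' cursor=4
After op 5 (right): buf='GSNI' cursor=4
After op 6 (delete): buf='GSNI' cursor=4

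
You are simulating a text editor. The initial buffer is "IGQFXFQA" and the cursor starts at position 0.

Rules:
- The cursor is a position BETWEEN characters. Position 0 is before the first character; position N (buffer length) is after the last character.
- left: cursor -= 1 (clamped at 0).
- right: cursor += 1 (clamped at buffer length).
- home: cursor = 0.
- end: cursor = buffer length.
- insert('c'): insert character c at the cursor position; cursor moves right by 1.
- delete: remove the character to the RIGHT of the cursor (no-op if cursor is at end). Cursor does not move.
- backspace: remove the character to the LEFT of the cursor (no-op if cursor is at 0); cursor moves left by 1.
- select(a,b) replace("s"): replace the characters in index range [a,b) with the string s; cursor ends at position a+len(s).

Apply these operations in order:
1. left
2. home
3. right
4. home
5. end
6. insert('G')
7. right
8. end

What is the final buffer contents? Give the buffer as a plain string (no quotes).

After op 1 (left): buf='IGQFXFQA' cursor=0
After op 2 (home): buf='IGQFXFQA' cursor=0
After op 3 (right): buf='IGQFXFQA' cursor=1
After op 4 (home): buf='IGQFXFQA' cursor=0
After op 5 (end): buf='IGQFXFQA' cursor=8
After op 6 (insert('G')): buf='IGQFXFQAG' cursor=9
After op 7 (right): buf='IGQFXFQAG' cursor=9
After op 8 (end): buf='IGQFXFQAG' cursor=9

Answer: IGQFXFQAG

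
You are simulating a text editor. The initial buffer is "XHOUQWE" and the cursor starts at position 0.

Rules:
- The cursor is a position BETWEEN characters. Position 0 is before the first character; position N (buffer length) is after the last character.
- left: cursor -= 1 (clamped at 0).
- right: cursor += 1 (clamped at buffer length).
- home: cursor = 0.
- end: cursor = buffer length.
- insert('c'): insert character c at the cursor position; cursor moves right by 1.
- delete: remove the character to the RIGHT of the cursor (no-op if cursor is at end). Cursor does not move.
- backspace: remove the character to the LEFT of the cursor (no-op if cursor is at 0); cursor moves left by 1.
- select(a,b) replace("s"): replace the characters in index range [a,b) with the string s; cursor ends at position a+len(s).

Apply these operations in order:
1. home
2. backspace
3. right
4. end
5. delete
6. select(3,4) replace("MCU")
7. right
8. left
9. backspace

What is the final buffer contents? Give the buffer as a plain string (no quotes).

After op 1 (home): buf='XHOUQWE' cursor=0
After op 2 (backspace): buf='XHOUQWE' cursor=0
After op 3 (right): buf='XHOUQWE' cursor=1
After op 4 (end): buf='XHOUQWE' cursor=7
After op 5 (delete): buf='XHOUQWE' cursor=7
After op 6 (select(3,4) replace("MCU")): buf='XHOMCUQWE' cursor=6
After op 7 (right): buf='XHOMCUQWE' cursor=7
After op 8 (left): buf='XHOMCUQWE' cursor=6
After op 9 (backspace): buf='XHOMCQWE' cursor=5

Answer: XHOMCQWE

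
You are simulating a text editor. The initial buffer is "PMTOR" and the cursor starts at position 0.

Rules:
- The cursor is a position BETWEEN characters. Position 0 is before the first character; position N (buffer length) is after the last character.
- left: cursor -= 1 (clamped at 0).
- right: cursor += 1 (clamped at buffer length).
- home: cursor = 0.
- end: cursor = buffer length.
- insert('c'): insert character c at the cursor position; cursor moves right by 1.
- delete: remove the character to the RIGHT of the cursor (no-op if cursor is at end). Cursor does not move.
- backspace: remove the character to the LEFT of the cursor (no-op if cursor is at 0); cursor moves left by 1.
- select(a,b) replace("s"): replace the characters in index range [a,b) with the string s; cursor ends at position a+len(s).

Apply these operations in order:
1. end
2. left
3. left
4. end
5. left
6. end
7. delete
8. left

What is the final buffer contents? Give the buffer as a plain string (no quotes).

Answer: PMTOR

Derivation:
After op 1 (end): buf='PMTOR' cursor=5
After op 2 (left): buf='PMTOR' cursor=4
After op 3 (left): buf='PMTOR' cursor=3
After op 4 (end): buf='PMTOR' cursor=5
After op 5 (left): buf='PMTOR' cursor=4
After op 6 (end): buf='PMTOR' cursor=5
After op 7 (delete): buf='PMTOR' cursor=5
After op 8 (left): buf='PMTOR' cursor=4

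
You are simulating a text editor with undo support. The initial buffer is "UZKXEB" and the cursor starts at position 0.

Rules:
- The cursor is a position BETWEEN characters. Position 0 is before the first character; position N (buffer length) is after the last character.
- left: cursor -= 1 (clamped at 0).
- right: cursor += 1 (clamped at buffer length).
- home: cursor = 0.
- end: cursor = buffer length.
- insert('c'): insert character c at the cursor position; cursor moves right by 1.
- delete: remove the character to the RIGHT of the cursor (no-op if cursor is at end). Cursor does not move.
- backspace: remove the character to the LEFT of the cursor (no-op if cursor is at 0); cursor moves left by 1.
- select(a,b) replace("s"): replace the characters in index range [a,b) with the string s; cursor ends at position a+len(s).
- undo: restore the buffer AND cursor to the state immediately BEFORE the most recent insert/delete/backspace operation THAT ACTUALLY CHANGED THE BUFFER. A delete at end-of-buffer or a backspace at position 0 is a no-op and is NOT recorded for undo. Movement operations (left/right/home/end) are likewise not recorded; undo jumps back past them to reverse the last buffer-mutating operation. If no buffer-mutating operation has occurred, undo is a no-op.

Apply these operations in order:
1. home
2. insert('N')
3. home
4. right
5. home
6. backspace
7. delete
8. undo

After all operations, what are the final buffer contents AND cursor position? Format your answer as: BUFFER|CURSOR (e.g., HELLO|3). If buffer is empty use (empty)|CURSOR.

After op 1 (home): buf='UZKXEB' cursor=0
After op 2 (insert('N')): buf='NUZKXEB' cursor=1
After op 3 (home): buf='NUZKXEB' cursor=0
After op 4 (right): buf='NUZKXEB' cursor=1
After op 5 (home): buf='NUZKXEB' cursor=0
After op 6 (backspace): buf='NUZKXEB' cursor=0
After op 7 (delete): buf='UZKXEB' cursor=0
After op 8 (undo): buf='NUZKXEB' cursor=0

Answer: NUZKXEB|0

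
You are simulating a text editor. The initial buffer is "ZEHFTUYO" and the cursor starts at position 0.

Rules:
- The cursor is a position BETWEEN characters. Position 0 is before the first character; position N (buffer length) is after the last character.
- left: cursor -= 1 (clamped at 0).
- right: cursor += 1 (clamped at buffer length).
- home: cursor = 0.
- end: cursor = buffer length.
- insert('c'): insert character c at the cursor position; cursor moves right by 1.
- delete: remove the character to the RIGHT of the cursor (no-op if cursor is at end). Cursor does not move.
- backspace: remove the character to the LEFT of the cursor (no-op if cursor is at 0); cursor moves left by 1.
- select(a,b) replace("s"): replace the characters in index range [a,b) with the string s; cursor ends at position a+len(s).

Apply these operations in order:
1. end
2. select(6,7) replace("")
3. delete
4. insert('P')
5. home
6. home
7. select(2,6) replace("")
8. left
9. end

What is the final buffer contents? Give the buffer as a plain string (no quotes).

Answer: ZEP

Derivation:
After op 1 (end): buf='ZEHFTUYO' cursor=8
After op 2 (select(6,7) replace("")): buf='ZEHFTUO' cursor=6
After op 3 (delete): buf='ZEHFTU' cursor=6
After op 4 (insert('P')): buf='ZEHFTUP' cursor=7
After op 5 (home): buf='ZEHFTUP' cursor=0
After op 6 (home): buf='ZEHFTUP' cursor=0
After op 7 (select(2,6) replace("")): buf='ZEP' cursor=2
After op 8 (left): buf='ZEP' cursor=1
After op 9 (end): buf='ZEP' cursor=3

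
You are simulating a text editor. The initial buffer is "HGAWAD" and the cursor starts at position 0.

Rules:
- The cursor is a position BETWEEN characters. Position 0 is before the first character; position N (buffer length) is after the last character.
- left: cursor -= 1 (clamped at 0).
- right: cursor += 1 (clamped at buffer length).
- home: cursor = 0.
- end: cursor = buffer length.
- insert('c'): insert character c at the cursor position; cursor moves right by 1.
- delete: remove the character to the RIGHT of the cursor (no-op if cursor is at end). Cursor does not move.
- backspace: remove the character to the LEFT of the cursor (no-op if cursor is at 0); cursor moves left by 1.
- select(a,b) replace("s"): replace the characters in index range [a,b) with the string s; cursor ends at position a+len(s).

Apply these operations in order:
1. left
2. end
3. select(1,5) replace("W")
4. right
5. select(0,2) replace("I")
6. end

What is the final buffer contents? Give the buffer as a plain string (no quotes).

Answer: ID

Derivation:
After op 1 (left): buf='HGAWAD' cursor=0
After op 2 (end): buf='HGAWAD' cursor=6
After op 3 (select(1,5) replace("W")): buf='HWD' cursor=2
After op 4 (right): buf='HWD' cursor=3
After op 5 (select(0,2) replace("I")): buf='ID' cursor=1
After op 6 (end): buf='ID' cursor=2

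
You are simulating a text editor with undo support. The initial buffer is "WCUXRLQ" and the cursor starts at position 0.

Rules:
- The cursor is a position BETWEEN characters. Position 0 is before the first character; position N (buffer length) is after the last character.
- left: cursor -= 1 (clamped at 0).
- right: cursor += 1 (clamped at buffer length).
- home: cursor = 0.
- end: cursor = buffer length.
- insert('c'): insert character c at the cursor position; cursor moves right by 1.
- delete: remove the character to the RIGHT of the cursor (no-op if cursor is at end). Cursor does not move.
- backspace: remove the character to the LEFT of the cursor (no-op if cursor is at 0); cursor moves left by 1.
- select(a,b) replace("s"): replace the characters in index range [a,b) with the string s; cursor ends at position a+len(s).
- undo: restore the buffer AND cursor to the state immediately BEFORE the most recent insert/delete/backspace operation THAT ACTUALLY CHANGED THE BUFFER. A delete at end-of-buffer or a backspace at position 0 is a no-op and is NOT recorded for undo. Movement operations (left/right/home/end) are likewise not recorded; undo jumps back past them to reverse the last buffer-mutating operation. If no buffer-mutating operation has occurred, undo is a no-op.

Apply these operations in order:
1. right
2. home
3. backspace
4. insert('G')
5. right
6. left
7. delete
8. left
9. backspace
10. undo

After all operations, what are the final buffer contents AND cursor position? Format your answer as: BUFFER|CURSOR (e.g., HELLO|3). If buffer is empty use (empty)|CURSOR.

Answer: GWCUXRLQ|1

Derivation:
After op 1 (right): buf='WCUXRLQ' cursor=1
After op 2 (home): buf='WCUXRLQ' cursor=0
After op 3 (backspace): buf='WCUXRLQ' cursor=0
After op 4 (insert('G')): buf='GWCUXRLQ' cursor=1
After op 5 (right): buf='GWCUXRLQ' cursor=2
After op 6 (left): buf='GWCUXRLQ' cursor=1
After op 7 (delete): buf='GCUXRLQ' cursor=1
After op 8 (left): buf='GCUXRLQ' cursor=0
After op 9 (backspace): buf='GCUXRLQ' cursor=0
After op 10 (undo): buf='GWCUXRLQ' cursor=1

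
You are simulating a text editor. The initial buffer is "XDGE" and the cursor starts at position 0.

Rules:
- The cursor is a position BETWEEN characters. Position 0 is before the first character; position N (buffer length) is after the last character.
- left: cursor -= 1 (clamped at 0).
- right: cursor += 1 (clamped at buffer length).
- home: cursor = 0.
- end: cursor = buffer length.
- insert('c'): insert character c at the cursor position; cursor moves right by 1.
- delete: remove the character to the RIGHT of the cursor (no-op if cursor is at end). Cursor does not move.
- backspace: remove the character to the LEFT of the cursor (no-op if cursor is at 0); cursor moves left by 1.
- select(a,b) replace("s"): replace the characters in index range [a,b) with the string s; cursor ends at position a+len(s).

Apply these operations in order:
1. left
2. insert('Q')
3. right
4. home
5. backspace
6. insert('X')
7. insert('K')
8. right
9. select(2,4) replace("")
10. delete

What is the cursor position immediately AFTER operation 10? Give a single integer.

After op 1 (left): buf='XDGE' cursor=0
After op 2 (insert('Q')): buf='QXDGE' cursor=1
After op 3 (right): buf='QXDGE' cursor=2
After op 4 (home): buf='QXDGE' cursor=0
After op 5 (backspace): buf='QXDGE' cursor=0
After op 6 (insert('X')): buf='XQXDGE' cursor=1
After op 7 (insert('K')): buf='XKQXDGE' cursor=2
After op 8 (right): buf='XKQXDGE' cursor=3
After op 9 (select(2,4) replace("")): buf='XKDGE' cursor=2
After op 10 (delete): buf='XKGE' cursor=2

Answer: 2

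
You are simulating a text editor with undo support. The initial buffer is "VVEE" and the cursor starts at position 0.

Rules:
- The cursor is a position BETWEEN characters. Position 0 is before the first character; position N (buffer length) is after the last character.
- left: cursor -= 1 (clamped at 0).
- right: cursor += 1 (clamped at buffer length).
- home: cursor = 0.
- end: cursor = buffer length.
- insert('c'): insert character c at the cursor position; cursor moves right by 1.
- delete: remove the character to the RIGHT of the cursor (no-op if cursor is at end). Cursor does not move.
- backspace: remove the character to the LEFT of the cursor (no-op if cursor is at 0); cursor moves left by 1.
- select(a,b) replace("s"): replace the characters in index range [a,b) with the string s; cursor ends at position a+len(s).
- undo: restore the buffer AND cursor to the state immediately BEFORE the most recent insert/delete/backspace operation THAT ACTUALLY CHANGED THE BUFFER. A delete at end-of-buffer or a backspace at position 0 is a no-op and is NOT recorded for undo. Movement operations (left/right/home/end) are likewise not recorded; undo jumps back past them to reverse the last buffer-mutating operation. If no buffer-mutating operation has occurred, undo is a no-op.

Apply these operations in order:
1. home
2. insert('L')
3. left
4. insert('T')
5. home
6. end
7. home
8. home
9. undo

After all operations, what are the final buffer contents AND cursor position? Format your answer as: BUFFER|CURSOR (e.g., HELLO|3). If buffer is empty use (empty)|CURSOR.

Answer: LVVEE|0

Derivation:
After op 1 (home): buf='VVEE' cursor=0
After op 2 (insert('L')): buf='LVVEE' cursor=1
After op 3 (left): buf='LVVEE' cursor=0
After op 4 (insert('T')): buf='TLVVEE' cursor=1
After op 5 (home): buf='TLVVEE' cursor=0
After op 6 (end): buf='TLVVEE' cursor=6
After op 7 (home): buf='TLVVEE' cursor=0
After op 8 (home): buf='TLVVEE' cursor=0
After op 9 (undo): buf='LVVEE' cursor=0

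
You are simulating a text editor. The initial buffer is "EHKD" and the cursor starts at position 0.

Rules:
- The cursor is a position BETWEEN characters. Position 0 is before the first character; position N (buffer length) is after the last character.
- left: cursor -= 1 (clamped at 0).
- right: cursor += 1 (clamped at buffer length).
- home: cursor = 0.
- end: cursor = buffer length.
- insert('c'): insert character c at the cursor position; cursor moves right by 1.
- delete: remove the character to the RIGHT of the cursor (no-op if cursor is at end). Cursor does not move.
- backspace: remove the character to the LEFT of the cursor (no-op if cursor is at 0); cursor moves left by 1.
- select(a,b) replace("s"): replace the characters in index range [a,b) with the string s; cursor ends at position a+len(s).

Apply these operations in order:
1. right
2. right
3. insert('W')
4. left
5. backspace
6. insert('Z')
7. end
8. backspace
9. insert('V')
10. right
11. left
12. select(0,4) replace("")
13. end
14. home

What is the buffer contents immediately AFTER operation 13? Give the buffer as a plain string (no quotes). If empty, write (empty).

After op 1 (right): buf='EHKD' cursor=1
After op 2 (right): buf='EHKD' cursor=2
After op 3 (insert('W')): buf='EHWKD' cursor=3
After op 4 (left): buf='EHWKD' cursor=2
After op 5 (backspace): buf='EWKD' cursor=1
After op 6 (insert('Z')): buf='EZWKD' cursor=2
After op 7 (end): buf='EZWKD' cursor=5
After op 8 (backspace): buf='EZWK' cursor=4
After op 9 (insert('V')): buf='EZWKV' cursor=5
After op 10 (right): buf='EZWKV' cursor=5
After op 11 (left): buf='EZWKV' cursor=4
After op 12 (select(0,4) replace("")): buf='V' cursor=0
After op 13 (end): buf='V' cursor=1

Answer: V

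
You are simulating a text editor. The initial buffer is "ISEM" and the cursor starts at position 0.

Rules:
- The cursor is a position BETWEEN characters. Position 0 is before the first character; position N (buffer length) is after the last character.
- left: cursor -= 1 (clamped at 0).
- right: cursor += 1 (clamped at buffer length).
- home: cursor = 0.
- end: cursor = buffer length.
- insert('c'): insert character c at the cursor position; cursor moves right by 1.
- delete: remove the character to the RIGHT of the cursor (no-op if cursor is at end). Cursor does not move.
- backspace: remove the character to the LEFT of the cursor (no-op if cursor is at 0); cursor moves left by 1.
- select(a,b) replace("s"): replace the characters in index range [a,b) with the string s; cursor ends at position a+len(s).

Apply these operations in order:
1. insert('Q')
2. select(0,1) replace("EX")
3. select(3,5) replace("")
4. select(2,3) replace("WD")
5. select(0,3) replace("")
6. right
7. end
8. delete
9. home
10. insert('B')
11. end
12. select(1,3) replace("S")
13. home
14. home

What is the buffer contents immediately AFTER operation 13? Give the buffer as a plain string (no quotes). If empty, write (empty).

After op 1 (insert('Q')): buf='QISEM' cursor=1
After op 2 (select(0,1) replace("EX")): buf='EXISEM' cursor=2
After op 3 (select(3,5) replace("")): buf='EXIM' cursor=3
After op 4 (select(2,3) replace("WD")): buf='EXWDM' cursor=4
After op 5 (select(0,3) replace("")): buf='DM' cursor=0
After op 6 (right): buf='DM' cursor=1
After op 7 (end): buf='DM' cursor=2
After op 8 (delete): buf='DM' cursor=2
After op 9 (home): buf='DM' cursor=0
After op 10 (insert('B')): buf='BDM' cursor=1
After op 11 (end): buf='BDM' cursor=3
After op 12 (select(1,3) replace("S")): buf='BS' cursor=2
After op 13 (home): buf='BS' cursor=0

Answer: BS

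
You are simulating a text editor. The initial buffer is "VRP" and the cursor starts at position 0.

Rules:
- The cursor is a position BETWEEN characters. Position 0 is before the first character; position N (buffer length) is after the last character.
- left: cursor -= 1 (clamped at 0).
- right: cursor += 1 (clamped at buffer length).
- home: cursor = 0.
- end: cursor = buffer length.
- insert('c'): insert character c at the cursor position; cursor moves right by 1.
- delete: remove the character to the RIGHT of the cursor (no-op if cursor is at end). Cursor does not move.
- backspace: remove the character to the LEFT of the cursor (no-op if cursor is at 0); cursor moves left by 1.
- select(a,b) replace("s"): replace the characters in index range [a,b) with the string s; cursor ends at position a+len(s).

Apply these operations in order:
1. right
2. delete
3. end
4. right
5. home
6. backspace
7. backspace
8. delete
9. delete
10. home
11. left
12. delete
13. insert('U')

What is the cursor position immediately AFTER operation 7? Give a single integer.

After op 1 (right): buf='VRP' cursor=1
After op 2 (delete): buf='VP' cursor=1
After op 3 (end): buf='VP' cursor=2
After op 4 (right): buf='VP' cursor=2
After op 5 (home): buf='VP' cursor=0
After op 6 (backspace): buf='VP' cursor=0
After op 7 (backspace): buf='VP' cursor=0

Answer: 0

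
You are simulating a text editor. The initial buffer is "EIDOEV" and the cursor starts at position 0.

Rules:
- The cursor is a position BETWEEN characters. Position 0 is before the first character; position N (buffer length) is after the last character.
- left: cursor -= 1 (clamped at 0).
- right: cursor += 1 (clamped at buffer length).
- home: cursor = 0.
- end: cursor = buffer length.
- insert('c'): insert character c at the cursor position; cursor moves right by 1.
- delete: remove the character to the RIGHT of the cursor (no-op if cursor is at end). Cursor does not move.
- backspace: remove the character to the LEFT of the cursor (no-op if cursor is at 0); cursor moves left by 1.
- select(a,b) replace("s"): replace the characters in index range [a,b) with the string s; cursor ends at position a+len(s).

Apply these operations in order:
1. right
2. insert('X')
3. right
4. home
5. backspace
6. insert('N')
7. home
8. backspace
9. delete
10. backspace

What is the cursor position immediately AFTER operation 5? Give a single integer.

Answer: 0

Derivation:
After op 1 (right): buf='EIDOEV' cursor=1
After op 2 (insert('X')): buf='EXIDOEV' cursor=2
After op 3 (right): buf='EXIDOEV' cursor=3
After op 4 (home): buf='EXIDOEV' cursor=0
After op 5 (backspace): buf='EXIDOEV' cursor=0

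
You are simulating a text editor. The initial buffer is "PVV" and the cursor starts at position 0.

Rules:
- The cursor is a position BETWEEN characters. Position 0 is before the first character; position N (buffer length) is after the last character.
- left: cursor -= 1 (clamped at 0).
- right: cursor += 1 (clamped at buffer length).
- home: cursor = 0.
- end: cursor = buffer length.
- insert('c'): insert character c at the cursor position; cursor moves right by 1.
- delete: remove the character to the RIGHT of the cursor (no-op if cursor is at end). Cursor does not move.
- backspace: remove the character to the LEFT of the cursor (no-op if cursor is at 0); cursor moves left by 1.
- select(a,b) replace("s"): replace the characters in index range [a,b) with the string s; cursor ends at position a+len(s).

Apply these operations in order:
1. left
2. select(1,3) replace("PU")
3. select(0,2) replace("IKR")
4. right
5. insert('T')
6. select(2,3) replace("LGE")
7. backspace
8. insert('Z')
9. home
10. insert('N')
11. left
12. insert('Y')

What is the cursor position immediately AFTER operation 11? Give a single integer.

Answer: 0

Derivation:
After op 1 (left): buf='PVV' cursor=0
After op 2 (select(1,3) replace("PU")): buf='PPU' cursor=3
After op 3 (select(0,2) replace("IKR")): buf='IKRU' cursor=3
After op 4 (right): buf='IKRU' cursor=4
After op 5 (insert('T')): buf='IKRUT' cursor=5
After op 6 (select(2,3) replace("LGE")): buf='IKLGEUT' cursor=5
After op 7 (backspace): buf='IKLGUT' cursor=4
After op 8 (insert('Z')): buf='IKLGZUT' cursor=5
After op 9 (home): buf='IKLGZUT' cursor=0
After op 10 (insert('N')): buf='NIKLGZUT' cursor=1
After op 11 (left): buf='NIKLGZUT' cursor=0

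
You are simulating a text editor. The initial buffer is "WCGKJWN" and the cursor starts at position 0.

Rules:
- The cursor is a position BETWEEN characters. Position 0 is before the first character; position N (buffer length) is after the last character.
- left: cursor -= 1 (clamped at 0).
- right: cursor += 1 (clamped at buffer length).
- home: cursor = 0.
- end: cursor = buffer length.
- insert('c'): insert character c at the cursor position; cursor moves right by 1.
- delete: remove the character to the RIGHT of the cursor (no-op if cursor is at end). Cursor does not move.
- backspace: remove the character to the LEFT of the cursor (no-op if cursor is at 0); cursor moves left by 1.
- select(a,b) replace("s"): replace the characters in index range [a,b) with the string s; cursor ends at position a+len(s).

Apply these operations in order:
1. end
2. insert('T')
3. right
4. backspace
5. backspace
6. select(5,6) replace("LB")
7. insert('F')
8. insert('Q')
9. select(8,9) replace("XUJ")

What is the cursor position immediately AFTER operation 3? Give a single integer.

After op 1 (end): buf='WCGKJWN' cursor=7
After op 2 (insert('T')): buf='WCGKJWNT' cursor=8
After op 3 (right): buf='WCGKJWNT' cursor=8

Answer: 8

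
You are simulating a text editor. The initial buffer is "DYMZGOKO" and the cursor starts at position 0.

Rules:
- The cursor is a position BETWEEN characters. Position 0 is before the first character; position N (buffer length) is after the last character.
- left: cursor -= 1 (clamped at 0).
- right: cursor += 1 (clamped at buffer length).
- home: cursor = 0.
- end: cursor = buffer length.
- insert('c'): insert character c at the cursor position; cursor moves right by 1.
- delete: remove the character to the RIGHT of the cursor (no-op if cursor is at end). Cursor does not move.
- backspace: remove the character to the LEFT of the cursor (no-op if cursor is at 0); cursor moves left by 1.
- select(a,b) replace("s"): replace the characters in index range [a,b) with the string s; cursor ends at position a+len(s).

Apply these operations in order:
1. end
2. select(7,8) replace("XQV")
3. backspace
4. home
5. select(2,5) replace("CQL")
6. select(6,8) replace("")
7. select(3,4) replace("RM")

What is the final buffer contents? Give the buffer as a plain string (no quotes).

Answer: DYCRMLOQ

Derivation:
After op 1 (end): buf='DYMZGOKO' cursor=8
After op 2 (select(7,8) replace("XQV")): buf='DYMZGOKXQV' cursor=10
After op 3 (backspace): buf='DYMZGOKXQ' cursor=9
After op 4 (home): buf='DYMZGOKXQ' cursor=0
After op 5 (select(2,5) replace("CQL")): buf='DYCQLOKXQ' cursor=5
After op 6 (select(6,8) replace("")): buf='DYCQLOQ' cursor=6
After op 7 (select(3,4) replace("RM")): buf='DYCRMLOQ' cursor=5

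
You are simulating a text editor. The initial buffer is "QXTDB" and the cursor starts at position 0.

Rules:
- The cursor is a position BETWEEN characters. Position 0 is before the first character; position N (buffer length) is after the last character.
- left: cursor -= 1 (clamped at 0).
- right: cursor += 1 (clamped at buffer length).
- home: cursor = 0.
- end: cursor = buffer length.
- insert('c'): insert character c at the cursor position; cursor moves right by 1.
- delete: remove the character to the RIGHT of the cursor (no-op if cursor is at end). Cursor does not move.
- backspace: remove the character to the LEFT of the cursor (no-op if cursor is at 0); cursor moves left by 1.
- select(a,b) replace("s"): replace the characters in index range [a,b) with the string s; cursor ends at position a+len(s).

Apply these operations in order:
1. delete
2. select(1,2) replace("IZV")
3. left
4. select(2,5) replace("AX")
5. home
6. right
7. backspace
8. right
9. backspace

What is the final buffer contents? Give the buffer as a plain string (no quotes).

After op 1 (delete): buf='XTDB' cursor=0
After op 2 (select(1,2) replace("IZV")): buf='XIZVDB' cursor=4
After op 3 (left): buf='XIZVDB' cursor=3
After op 4 (select(2,5) replace("AX")): buf='XIAXB' cursor=4
After op 5 (home): buf='XIAXB' cursor=0
After op 6 (right): buf='XIAXB' cursor=1
After op 7 (backspace): buf='IAXB' cursor=0
After op 8 (right): buf='IAXB' cursor=1
After op 9 (backspace): buf='AXB' cursor=0

Answer: AXB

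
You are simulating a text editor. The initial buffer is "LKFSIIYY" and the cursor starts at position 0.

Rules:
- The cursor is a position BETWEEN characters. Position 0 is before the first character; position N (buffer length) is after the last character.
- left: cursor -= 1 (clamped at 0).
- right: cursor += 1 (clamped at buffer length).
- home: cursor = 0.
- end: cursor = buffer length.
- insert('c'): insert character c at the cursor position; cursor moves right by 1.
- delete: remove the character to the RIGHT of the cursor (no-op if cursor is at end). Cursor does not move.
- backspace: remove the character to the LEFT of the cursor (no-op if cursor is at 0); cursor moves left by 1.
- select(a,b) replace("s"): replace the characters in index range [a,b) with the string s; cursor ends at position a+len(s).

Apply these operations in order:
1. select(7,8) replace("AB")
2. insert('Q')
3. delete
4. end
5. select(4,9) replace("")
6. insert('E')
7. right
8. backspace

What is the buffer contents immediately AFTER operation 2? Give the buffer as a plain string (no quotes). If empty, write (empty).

Answer: LKFSIIYABQ

Derivation:
After op 1 (select(7,8) replace("AB")): buf='LKFSIIYAB' cursor=9
After op 2 (insert('Q')): buf='LKFSIIYABQ' cursor=10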